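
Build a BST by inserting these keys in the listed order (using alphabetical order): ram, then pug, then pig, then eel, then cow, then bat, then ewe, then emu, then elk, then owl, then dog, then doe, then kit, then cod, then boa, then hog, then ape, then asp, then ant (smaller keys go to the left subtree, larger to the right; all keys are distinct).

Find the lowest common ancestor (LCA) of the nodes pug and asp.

pug

Insert ram: tree is empty, so ram becomes the root.
Insert pug: pug < ram → go left. Place as left child of ram.
Insert pig: pig < ram → go left; pig < pug → go left. Place as left child of pug.
Insert eel: eel < ram → go left; eel < pug → go left; eel < pig → go left. Place as left child of pig.
Insert cow: cow < ram → go left; cow < pug → go left; cow < pig → go left; cow < eel → go left. Place as left child of eel.
Insert bat: bat < ram → go left; bat < pug → go left; bat < pig → go left; bat < eel → go left; bat < cow → go left. Place as left child of cow.
Insert ewe: ewe < ram → go left; ewe < pug → go left; ewe < pig → go left; ewe > eel → go right. Place as right child of eel.
Insert emu: emu < ram → go left; emu < pug → go left; emu < pig → go left; emu > eel → go right; emu < ewe → go left. Place as left child of ewe.
Insert elk: elk < ram → go left; elk < pug → go left; elk < pig → go left; elk > eel → go right; elk < ewe → go left; elk < emu → go left. Place as left child of emu.
Insert owl: owl < ram → go left; owl < pug → go left; owl < pig → go left; owl > eel → go right; owl > ewe → go right. Place as right child of ewe.
Insert dog: dog < ram → go left; dog < pug → go left; dog < pig → go left; dog < eel → go left; dog > cow → go right. Place as right child of cow.
Insert doe: doe < ram → go left; doe < pug → go left; doe < pig → go left; doe < eel → go left; doe > cow → go right; doe < dog → go left. Place as left child of dog.
Insert kit: kit < ram → go left; kit < pug → go left; kit < pig → go left; kit > eel → go right; kit > ewe → go right; kit < owl → go left. Place as left child of owl.
Insert cod: cod < ram → go left; cod < pug → go left; cod < pig → go left; cod < eel → go left; cod < cow → go left; cod > bat → go right. Place as right child of bat.
Insert boa: boa < ram → go left; boa < pug → go left; boa < pig → go left; boa < eel → go left; boa < cow → go left; boa > bat → go right; boa < cod → go left. Place as left child of cod.
Insert hog: hog < ram → go left; hog < pug → go left; hog < pig → go left; hog > eel → go right; hog > ewe → go right; hog < owl → go left; hog < kit → go left. Place as left child of kit.
Insert ape: ape < ram → go left; ape < pug → go left; ape < pig → go left; ape < eel → go left; ape < cow → go left; ape < bat → go left. Place as left child of bat.
Insert asp: asp < ram → go left; asp < pug → go left; asp < pig → go left; asp < eel → go left; asp < cow → go left; asp < bat → go left; asp > ape → go right. Place as right child of ape.
Insert ant: ant < ram → go left; ant < pug → go left; ant < pig → go left; ant < eel → go left; ant < cow → go left; ant < bat → go left; ant < ape → go left. Place as left child of ape.

Path to pug: ram → pug
Path to asp: ram → pug → pig → eel → cow → bat → ape → asp
pug lies on both paths and is an ancestor of the other node.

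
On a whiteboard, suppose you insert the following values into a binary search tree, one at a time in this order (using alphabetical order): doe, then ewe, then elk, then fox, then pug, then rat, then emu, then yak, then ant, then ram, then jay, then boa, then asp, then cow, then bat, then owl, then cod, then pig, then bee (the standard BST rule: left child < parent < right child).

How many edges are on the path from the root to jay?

doe: root
ewe: right child of doe (depth 1)
elk: left child of ewe (depth 2)
fox: right child of ewe (depth 2)
pug: right child of fox (depth 3)
rat: right child of pug (depth 4)
emu: right child of elk (depth 3)
yak: right child of rat (depth 5)
ant: left child of doe (depth 1)
ram: left child of rat (depth 5)
jay: left child of pug (depth 4)
boa: right child of ant (depth 2)
asp: left child of boa (depth 3)
cow: right child of boa (depth 3)
bat: right child of asp (depth 4)
owl: right child of jay (depth 5)
cod: left child of cow (depth 4)
pig: right child of owl (depth 6)
bee: right child of bat (depth 5)

Path to jay: doe → ewe → fox → pug → jay, which is 4 edges.

4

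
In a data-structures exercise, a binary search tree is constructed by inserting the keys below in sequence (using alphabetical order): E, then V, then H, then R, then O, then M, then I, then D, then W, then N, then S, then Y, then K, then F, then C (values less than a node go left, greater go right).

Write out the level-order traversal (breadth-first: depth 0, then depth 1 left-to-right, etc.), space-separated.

E D V C H W F R Y O S M I N K

Insert E: tree is empty, so E becomes the root.
Insert V: V > E → go right. Place as right child of E.
Insert H: H > E → go right; H < V → go left. Place as left child of V.
Insert R: R > E → go right; R < V → go left; R > H → go right. Place as right child of H.
Insert O: O > E → go right; O < V → go left; O > H → go right; O < R → go left. Place as left child of R.
Insert M: M > E → go right; M < V → go left; M > H → go right; M < R → go left; M < O → go left. Place as left child of O.
Insert I: I > E → go right; I < V → go left; I > H → go right; I < R → go left; I < O → go left; I < M → go left. Place as left child of M.
Insert D: D < E → go left. Place as left child of E.
Insert W: W > E → go right; W > V → go right. Place as right child of V.
Insert N: N > E → go right; N < V → go left; N > H → go right; N < R → go left; N < O → go left; N > M → go right. Place as right child of M.
Insert S: S > E → go right; S < V → go left; S > H → go right; S > R → go right. Place as right child of R.
Insert Y: Y > E → go right; Y > V → go right; Y > W → go right. Place as right child of W.
Insert K: K > E → go right; K < V → go left; K > H → go right; K < R → go left; K < O → go left; K < M → go left; K > I → go right. Place as right child of I.
Insert F: F > E → go right; F < V → go left; F < H → go left. Place as left child of H.
Insert C: C < E → go left; C < D → go left. Place as left child of D.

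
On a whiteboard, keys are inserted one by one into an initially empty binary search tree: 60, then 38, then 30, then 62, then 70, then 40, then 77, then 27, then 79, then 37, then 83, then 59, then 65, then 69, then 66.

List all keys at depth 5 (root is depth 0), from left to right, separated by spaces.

66 83

Insert 60: tree is empty, so 60 becomes the root.
Insert 38: 38 < 60 → go left. Place as left child of 60.
Insert 30: 30 < 60 → go left; 30 < 38 → go left. Place as left child of 38.
Insert 62: 62 > 60 → go right. Place as right child of 60.
Insert 70: 70 > 60 → go right; 70 > 62 → go right. Place as right child of 62.
Insert 40: 40 < 60 → go left; 40 > 38 → go right. Place as right child of 38.
Insert 77: 77 > 60 → go right; 77 > 62 → go right; 77 > 70 → go right. Place as right child of 70.
Insert 27: 27 < 60 → go left; 27 < 38 → go left; 27 < 30 → go left. Place as left child of 30.
Insert 79: 79 > 60 → go right; 79 > 62 → go right; 79 > 70 → go right; 79 > 77 → go right. Place as right child of 77.
Insert 37: 37 < 60 → go left; 37 < 38 → go left; 37 > 30 → go right. Place as right child of 30.
Insert 83: 83 > 60 → go right; 83 > 62 → go right; 83 > 70 → go right; 83 > 77 → go right; 83 > 79 → go right. Place as right child of 79.
Insert 59: 59 < 60 → go left; 59 > 38 → go right; 59 > 40 → go right. Place as right child of 40.
Insert 65: 65 > 60 → go right; 65 > 62 → go right; 65 < 70 → go left. Place as left child of 70.
Insert 69: 69 > 60 → go right; 69 > 62 → go right; 69 < 70 → go left; 69 > 65 → go right. Place as right child of 65.
Insert 66: 66 > 60 → go right; 66 > 62 → go right; 66 < 70 → go left; 66 > 65 → go right; 66 < 69 → go left. Place as left child of 69.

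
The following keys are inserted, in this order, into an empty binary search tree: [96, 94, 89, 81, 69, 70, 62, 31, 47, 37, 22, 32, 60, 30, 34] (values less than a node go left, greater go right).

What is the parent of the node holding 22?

31

Insert 96: tree is empty, so 96 becomes the root.
Insert 94: 94 < 96 → go left. Place as left child of 96.
Insert 89: 89 < 96 → go left; 89 < 94 → go left. Place as left child of 94.
Insert 81: 81 < 96 → go left; 81 < 94 → go left; 81 < 89 → go left. Place as left child of 89.
Insert 69: 69 < 96 → go left; 69 < 94 → go left; 69 < 89 → go left; 69 < 81 → go left. Place as left child of 81.
Insert 70: 70 < 96 → go left; 70 < 94 → go left; 70 < 89 → go left; 70 < 81 → go left; 70 > 69 → go right. Place as right child of 69.
Insert 62: 62 < 96 → go left; 62 < 94 → go left; 62 < 89 → go left; 62 < 81 → go left; 62 < 69 → go left. Place as left child of 69.
Insert 31: 31 < 96 → go left; 31 < 94 → go left; 31 < 89 → go left; 31 < 81 → go left; 31 < 69 → go left; 31 < 62 → go left. Place as left child of 62.
Insert 47: 47 < 96 → go left; 47 < 94 → go left; 47 < 89 → go left; 47 < 81 → go left; 47 < 69 → go left; 47 < 62 → go left; 47 > 31 → go right. Place as right child of 31.
Insert 37: 37 < 96 → go left; 37 < 94 → go left; 37 < 89 → go left; 37 < 81 → go left; 37 < 69 → go left; 37 < 62 → go left; 37 > 31 → go right; 37 < 47 → go left. Place as left child of 47.
Insert 22: 22 < 96 → go left; 22 < 94 → go left; 22 < 89 → go left; 22 < 81 → go left; 22 < 69 → go left; 22 < 62 → go left; 22 < 31 → go left. Place as left child of 31.
Insert 32: 32 < 96 → go left; 32 < 94 → go left; 32 < 89 → go left; 32 < 81 → go left; 32 < 69 → go left; 32 < 62 → go left; 32 > 31 → go right; 32 < 47 → go left; 32 < 37 → go left. Place as left child of 37.
Insert 60: 60 < 96 → go left; 60 < 94 → go left; 60 < 89 → go left; 60 < 81 → go left; 60 < 69 → go left; 60 < 62 → go left; 60 > 31 → go right; 60 > 47 → go right. Place as right child of 47.
Insert 30: 30 < 96 → go left; 30 < 94 → go left; 30 < 89 → go left; 30 < 81 → go left; 30 < 69 → go left; 30 < 62 → go left; 30 < 31 → go left; 30 > 22 → go right. Place as right child of 22.
Insert 34: 34 < 96 → go left; 34 < 94 → go left; 34 < 89 → go left; 34 < 81 → go left; 34 < 69 → go left; 34 < 62 → go left; 34 > 31 → go right; 34 < 47 → go left; 34 < 37 → go left; 34 > 32 → go right. Place as right child of 32.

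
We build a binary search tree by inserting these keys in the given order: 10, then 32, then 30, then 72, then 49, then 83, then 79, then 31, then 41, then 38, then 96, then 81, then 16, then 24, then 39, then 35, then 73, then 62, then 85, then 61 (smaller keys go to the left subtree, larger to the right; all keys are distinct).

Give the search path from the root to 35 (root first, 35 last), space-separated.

Resulting structure (node: left, right):
  10: L=–, R=32
  32: L=30, R=72
  30: L=16, R=31
  72: L=49, R=83
  49: L=41, R=62
  83: L=79, R=96
  79: L=73, R=81
  31: L=–, R=–
  41: L=38, R=–
  38: L=35, R=39
  96: L=85, R=–
  81: L=–, R=–
  16: L=–, R=24
  24: L=–, R=–
  39: L=–, R=–
  35: L=–, R=–
  73: L=–, R=–
  62: L=61, R=–
  85: L=–, R=–
  61: L=–, R=–

10 32 72 49 41 38 35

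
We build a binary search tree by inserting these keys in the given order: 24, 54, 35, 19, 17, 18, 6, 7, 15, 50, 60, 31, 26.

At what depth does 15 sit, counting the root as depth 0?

5

Resulting structure (node: left, right):
  24: L=19, R=54
  54: L=35, R=60
  35: L=31, R=50
  19: L=17, R=–
  17: L=6, R=18
  18: L=–, R=–
  6: L=–, R=7
  7: L=–, R=15
  15: L=–, R=–
  50: L=–, R=–
  60: L=–, R=–
  31: L=26, R=–
  26: L=–, R=–

Path to 15: 24 → 19 → 17 → 6 → 7 → 15, which is 5 edges.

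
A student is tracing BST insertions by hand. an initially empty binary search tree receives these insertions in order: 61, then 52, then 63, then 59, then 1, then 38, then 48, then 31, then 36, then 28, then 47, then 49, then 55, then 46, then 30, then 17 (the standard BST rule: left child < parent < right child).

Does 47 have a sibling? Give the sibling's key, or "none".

61: root
52: left child of 61 (depth 1)
63: right child of 61 (depth 1)
59: right child of 52 (depth 2)
1: left child of 52 (depth 2)
38: right child of 1 (depth 3)
48: right child of 38 (depth 4)
31: left child of 38 (depth 4)
36: right child of 31 (depth 5)
28: left child of 31 (depth 5)
47: left child of 48 (depth 5)
49: right child of 48 (depth 5)
55: left child of 59 (depth 3)
46: left child of 47 (depth 6)
30: right child of 28 (depth 6)
17: left child of 28 (depth 6)

47's parent is 48; the other child of 48 is 49.

49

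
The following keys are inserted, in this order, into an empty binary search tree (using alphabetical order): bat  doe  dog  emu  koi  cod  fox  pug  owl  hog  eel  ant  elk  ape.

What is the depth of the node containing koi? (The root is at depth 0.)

Insert bat: tree is empty, so bat becomes the root.
Insert doe: doe > bat → go right. Place as right child of bat.
Insert dog: dog > bat → go right; dog > doe → go right. Place as right child of doe.
Insert emu: emu > bat → go right; emu > doe → go right; emu > dog → go right. Place as right child of dog.
Insert koi: koi > bat → go right; koi > doe → go right; koi > dog → go right; koi > emu → go right. Place as right child of emu.
Insert cod: cod > bat → go right; cod < doe → go left. Place as left child of doe.
Insert fox: fox > bat → go right; fox > doe → go right; fox > dog → go right; fox > emu → go right; fox < koi → go left. Place as left child of koi.
Insert pug: pug > bat → go right; pug > doe → go right; pug > dog → go right; pug > emu → go right; pug > koi → go right. Place as right child of koi.
Insert owl: owl > bat → go right; owl > doe → go right; owl > dog → go right; owl > emu → go right; owl > koi → go right; owl < pug → go left. Place as left child of pug.
Insert hog: hog > bat → go right; hog > doe → go right; hog > dog → go right; hog > emu → go right; hog < koi → go left; hog > fox → go right. Place as right child of fox.
Insert eel: eel > bat → go right; eel > doe → go right; eel > dog → go right; eel < emu → go left. Place as left child of emu.
Insert ant: ant < bat → go left. Place as left child of bat.
Insert elk: elk > bat → go right; elk > doe → go right; elk > dog → go right; elk < emu → go left; elk > eel → go right. Place as right child of eel.
Insert ape: ape < bat → go left; ape > ant → go right. Place as right child of ant.

Path to koi: bat → doe → dog → emu → koi, which is 4 edges.

4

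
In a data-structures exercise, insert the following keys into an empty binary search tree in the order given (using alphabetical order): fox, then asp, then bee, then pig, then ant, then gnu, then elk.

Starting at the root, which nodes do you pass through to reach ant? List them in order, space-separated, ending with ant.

fox asp ant

Insert fox: tree is empty, so fox becomes the root.
Insert asp: asp < fox → go left. Place as left child of fox.
Insert bee: bee < fox → go left; bee > asp → go right. Place as right child of asp.
Insert pig: pig > fox → go right. Place as right child of fox.
Insert ant: ant < fox → go left; ant < asp → go left. Place as left child of asp.
Insert gnu: gnu > fox → go right; gnu < pig → go left. Place as left child of pig.
Insert elk: elk < fox → go left; elk > asp → go right; elk > bee → go right. Place as right child of bee.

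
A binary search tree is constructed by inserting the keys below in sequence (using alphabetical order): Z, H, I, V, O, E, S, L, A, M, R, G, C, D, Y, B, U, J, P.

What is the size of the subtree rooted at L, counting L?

Resulting structure (node: left, right):
  Z: L=H, R=–
  H: L=E, R=I
  I: L=–, R=V
  V: L=O, R=Y
  O: L=L, R=S
  E: L=A, R=G
  S: L=R, R=U
  L: L=J, R=M
  A: L=–, R=C
  M: L=–, R=–
  R: L=P, R=–
  G: L=–, R=–
  C: L=B, R=D
  D: L=–, R=–
  Y: L=–, R=–
  B: L=–, R=–
  U: L=–, R=–
  J: L=–, R=–
  P: L=–, R=–

Subtree rooted at L contains: L, J, M — 3 nodes.

3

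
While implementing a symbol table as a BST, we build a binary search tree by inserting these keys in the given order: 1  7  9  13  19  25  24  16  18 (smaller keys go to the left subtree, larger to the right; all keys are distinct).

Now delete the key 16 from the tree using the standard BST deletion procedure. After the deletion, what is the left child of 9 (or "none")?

Insert 1: tree is empty, so 1 becomes the root.
Insert 7: 7 > 1 → go right. Place as right child of 1.
Insert 9: 9 > 1 → go right; 9 > 7 → go right. Place as right child of 7.
Insert 13: 13 > 1 → go right; 13 > 7 → go right; 13 > 9 → go right. Place as right child of 9.
Insert 19: 19 > 1 → go right; 19 > 7 → go right; 19 > 9 → go right; 19 > 13 → go right. Place as right child of 13.
Insert 25: 25 > 1 → go right; 25 > 7 → go right; 25 > 9 → go right; 25 > 13 → go right; 25 > 19 → go right. Place as right child of 19.
Insert 24: 24 > 1 → go right; 24 > 7 → go right; 24 > 9 → go right; 24 > 13 → go right; 24 > 19 → go right; 24 < 25 → go left. Place as left child of 25.
Insert 16: 16 > 1 → go right; 16 > 7 → go right; 16 > 9 → go right; 16 > 13 → go right; 16 < 19 → go left. Place as left child of 19.
Insert 18: 18 > 1 → go right; 18 > 7 → go right; 18 > 9 → go right; 18 > 13 → go right; 18 < 19 → go left; 18 > 16 → go right. Place as right child of 16.

Delete 16 (at most one child — splice it out).
After deletion, 9's left child: none.

none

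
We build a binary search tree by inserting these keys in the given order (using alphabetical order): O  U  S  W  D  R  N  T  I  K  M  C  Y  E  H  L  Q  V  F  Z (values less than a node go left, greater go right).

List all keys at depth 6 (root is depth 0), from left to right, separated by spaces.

F L

O: root
U: right child of O (depth 1)
S: left child of U (depth 2)
W: right child of U (depth 2)
D: left child of O (depth 1)
R: left child of S (depth 3)
N: right child of D (depth 2)
T: right child of S (depth 3)
I: left child of N (depth 3)
K: right child of I (depth 4)
M: right child of K (depth 5)
C: left child of D (depth 2)
Y: right child of W (depth 3)
E: left child of I (depth 4)
H: right child of E (depth 5)
L: left child of M (depth 6)
Q: left child of R (depth 4)
V: left child of W (depth 3)
F: left child of H (depth 6)
Z: right child of Y (depth 4)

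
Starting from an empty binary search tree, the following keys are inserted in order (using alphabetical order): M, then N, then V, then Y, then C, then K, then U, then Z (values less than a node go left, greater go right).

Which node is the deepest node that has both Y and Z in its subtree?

Y

M: root
N: right child of M (depth 1)
V: right child of N (depth 2)
Y: right child of V (depth 3)
C: left child of M (depth 1)
K: right child of C (depth 2)
U: left child of V (depth 3)
Z: right child of Y (depth 4)

Path to Y: M → N → V → Y
Path to Z: M → N → V → Y → Z
Y lies on both paths and is an ancestor of the other node.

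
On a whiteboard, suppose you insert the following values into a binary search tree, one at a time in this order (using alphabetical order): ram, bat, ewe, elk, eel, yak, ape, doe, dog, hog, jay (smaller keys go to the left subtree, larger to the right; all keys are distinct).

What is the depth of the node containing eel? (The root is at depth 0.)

4

Resulting structure (node: left, right):
  ram: L=bat, R=yak
  bat: L=ape, R=ewe
  ewe: L=elk, R=hog
  elk: L=eel, R=–
  eel: L=doe, R=–
  yak: L=–, R=–
  ape: L=–, R=–
  doe: L=–, R=dog
  dog: L=–, R=–
  hog: L=–, R=jay
  jay: L=–, R=–

Path to eel: ram → bat → ewe → elk → eel, which is 4 edges.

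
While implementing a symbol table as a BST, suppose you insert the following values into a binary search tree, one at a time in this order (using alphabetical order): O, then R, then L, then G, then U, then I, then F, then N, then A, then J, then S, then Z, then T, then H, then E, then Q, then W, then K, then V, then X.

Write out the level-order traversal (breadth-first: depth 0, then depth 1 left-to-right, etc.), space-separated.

O L R G N Q U F I S Z A H J T W E K V X

O: root
R: right child of O (depth 1)
L: left child of O (depth 1)
G: left child of L (depth 2)
U: right child of R (depth 2)
I: right child of G (depth 3)
F: left child of G (depth 3)
N: right child of L (depth 2)
A: left child of F (depth 4)
J: right child of I (depth 4)
S: left child of U (depth 3)
Z: right child of U (depth 3)
T: right child of S (depth 4)
H: left child of I (depth 4)
E: right child of A (depth 5)
Q: left child of R (depth 2)
W: left child of Z (depth 4)
K: right child of J (depth 5)
V: left child of W (depth 5)
X: right child of W (depth 5)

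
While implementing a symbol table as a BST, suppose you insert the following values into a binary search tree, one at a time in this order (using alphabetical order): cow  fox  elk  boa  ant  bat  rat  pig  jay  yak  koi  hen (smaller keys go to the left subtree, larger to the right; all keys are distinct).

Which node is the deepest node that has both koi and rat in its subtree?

Insert cow: tree is empty, so cow becomes the root.
Insert fox: fox > cow → go right. Place as right child of cow.
Insert elk: elk > cow → go right; elk < fox → go left. Place as left child of fox.
Insert boa: boa < cow → go left. Place as left child of cow.
Insert ant: ant < cow → go left; ant < boa → go left. Place as left child of boa.
Insert bat: bat < cow → go left; bat < boa → go left; bat > ant → go right. Place as right child of ant.
Insert rat: rat > cow → go right; rat > fox → go right. Place as right child of fox.
Insert pig: pig > cow → go right; pig > fox → go right; pig < rat → go left. Place as left child of rat.
Insert jay: jay > cow → go right; jay > fox → go right; jay < rat → go left; jay < pig → go left. Place as left child of pig.
Insert yak: yak > cow → go right; yak > fox → go right; yak > rat → go right. Place as right child of rat.
Insert koi: koi > cow → go right; koi > fox → go right; koi < rat → go left; koi < pig → go left; koi > jay → go right. Place as right child of jay.
Insert hen: hen > cow → go right; hen > fox → go right; hen < rat → go left; hen < pig → go left; hen < jay → go left. Place as left child of jay.

Path to koi: cow → fox → rat → pig → jay → koi
Path to rat: cow → fox → rat
rat lies on both paths and is an ancestor of the other node.

rat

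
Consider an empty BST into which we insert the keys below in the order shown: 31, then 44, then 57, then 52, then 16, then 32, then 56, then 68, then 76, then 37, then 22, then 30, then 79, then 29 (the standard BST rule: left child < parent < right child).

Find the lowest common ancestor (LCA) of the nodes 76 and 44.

Insert 31: tree is empty, so 31 becomes the root.
Insert 44: 44 > 31 → go right. Place as right child of 31.
Insert 57: 57 > 31 → go right; 57 > 44 → go right. Place as right child of 44.
Insert 52: 52 > 31 → go right; 52 > 44 → go right; 52 < 57 → go left. Place as left child of 57.
Insert 16: 16 < 31 → go left. Place as left child of 31.
Insert 32: 32 > 31 → go right; 32 < 44 → go left. Place as left child of 44.
Insert 56: 56 > 31 → go right; 56 > 44 → go right; 56 < 57 → go left; 56 > 52 → go right. Place as right child of 52.
Insert 68: 68 > 31 → go right; 68 > 44 → go right; 68 > 57 → go right. Place as right child of 57.
Insert 76: 76 > 31 → go right; 76 > 44 → go right; 76 > 57 → go right; 76 > 68 → go right. Place as right child of 68.
Insert 37: 37 > 31 → go right; 37 < 44 → go left; 37 > 32 → go right. Place as right child of 32.
Insert 22: 22 < 31 → go left; 22 > 16 → go right. Place as right child of 16.
Insert 30: 30 < 31 → go left; 30 > 16 → go right; 30 > 22 → go right. Place as right child of 22.
Insert 79: 79 > 31 → go right; 79 > 44 → go right; 79 > 57 → go right; 79 > 68 → go right; 79 > 76 → go right. Place as right child of 76.
Insert 29: 29 < 31 → go left; 29 > 16 → go right; 29 > 22 → go right; 29 < 30 → go left. Place as left child of 30.

Path to 76: 31 → 44 → 57 → 68 → 76
Path to 44: 31 → 44
44 lies on both paths and is an ancestor of the other node.

44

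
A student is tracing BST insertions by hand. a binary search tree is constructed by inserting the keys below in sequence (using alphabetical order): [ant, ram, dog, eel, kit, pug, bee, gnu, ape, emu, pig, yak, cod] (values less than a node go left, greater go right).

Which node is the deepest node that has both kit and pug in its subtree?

kit

Insert ant: tree is empty, so ant becomes the root.
Insert ram: ram > ant → go right. Place as right child of ant.
Insert dog: dog > ant → go right; dog < ram → go left. Place as left child of ram.
Insert eel: eel > ant → go right; eel < ram → go left; eel > dog → go right. Place as right child of dog.
Insert kit: kit > ant → go right; kit < ram → go left; kit > dog → go right; kit > eel → go right. Place as right child of eel.
Insert pug: pug > ant → go right; pug < ram → go left; pug > dog → go right; pug > eel → go right; pug > kit → go right. Place as right child of kit.
Insert bee: bee > ant → go right; bee < ram → go left; bee < dog → go left. Place as left child of dog.
Insert gnu: gnu > ant → go right; gnu < ram → go left; gnu > dog → go right; gnu > eel → go right; gnu < kit → go left. Place as left child of kit.
Insert ape: ape > ant → go right; ape < ram → go left; ape < dog → go left; ape < bee → go left. Place as left child of bee.
Insert emu: emu > ant → go right; emu < ram → go left; emu > dog → go right; emu > eel → go right; emu < kit → go left; emu < gnu → go left. Place as left child of gnu.
Insert pig: pig > ant → go right; pig < ram → go left; pig > dog → go right; pig > eel → go right; pig > kit → go right; pig < pug → go left. Place as left child of pug.
Insert yak: yak > ant → go right; yak > ram → go right. Place as right child of ram.
Insert cod: cod > ant → go right; cod < ram → go left; cod < dog → go left; cod > bee → go right. Place as right child of bee.

Path to kit: ant → ram → dog → eel → kit
Path to pug: ant → ram → dog → eel → kit → pug
kit lies on both paths and is an ancestor of the other node.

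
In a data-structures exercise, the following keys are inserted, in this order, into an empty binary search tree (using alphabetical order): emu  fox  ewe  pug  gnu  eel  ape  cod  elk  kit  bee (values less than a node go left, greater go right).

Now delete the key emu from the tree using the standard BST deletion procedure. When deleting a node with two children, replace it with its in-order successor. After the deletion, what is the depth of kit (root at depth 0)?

emu: root
fox: right child of emu (depth 1)
ewe: left child of fox (depth 2)
pug: right child of fox (depth 2)
gnu: left child of pug (depth 3)
eel: left child of emu (depth 1)
ape: left child of eel (depth 2)
cod: right child of ape (depth 3)
elk: right child of eel (depth 2)
kit: right child of gnu (depth 4)
bee: left child of cod (depth 4)

Delete emu (two children — replace with in-order successor).
After deletion, path to kit: ewe → fox → pug → gnu → kit.

4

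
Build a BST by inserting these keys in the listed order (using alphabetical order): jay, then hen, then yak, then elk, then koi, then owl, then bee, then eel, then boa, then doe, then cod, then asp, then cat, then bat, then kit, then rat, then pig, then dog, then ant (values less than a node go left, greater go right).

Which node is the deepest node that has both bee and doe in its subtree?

jay: root
hen: left child of jay (depth 1)
yak: right child of jay (depth 1)
elk: left child of hen (depth 2)
koi: left child of yak (depth 2)
owl: right child of koi (depth 3)
bee: left child of elk (depth 3)
eel: right child of bee (depth 4)
boa: left child of eel (depth 5)
doe: right child of boa (depth 6)
cod: left child of doe (depth 7)
asp: left child of bee (depth 4)
cat: left child of cod (depth 8)
bat: right child of asp (depth 5)
kit: left child of koi (depth 3)
rat: right child of owl (depth 4)
pig: left child of rat (depth 5)
dog: right child of doe (depth 7)
ant: left child of asp (depth 5)

Path to bee: jay → hen → elk → bee
Path to doe: jay → hen → elk → bee → eel → boa → doe
bee lies on both paths and is an ancestor of the other node.

bee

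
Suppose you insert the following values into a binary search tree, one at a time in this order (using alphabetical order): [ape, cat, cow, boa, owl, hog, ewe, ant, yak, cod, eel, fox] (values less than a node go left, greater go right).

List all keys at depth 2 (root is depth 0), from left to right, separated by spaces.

boa cow

Insert ape: tree is empty, so ape becomes the root.
Insert cat: cat > ape → go right. Place as right child of ape.
Insert cow: cow > ape → go right; cow > cat → go right. Place as right child of cat.
Insert boa: boa > ape → go right; boa < cat → go left. Place as left child of cat.
Insert owl: owl > ape → go right; owl > cat → go right; owl > cow → go right. Place as right child of cow.
Insert hog: hog > ape → go right; hog > cat → go right; hog > cow → go right; hog < owl → go left. Place as left child of owl.
Insert ewe: ewe > ape → go right; ewe > cat → go right; ewe > cow → go right; ewe < owl → go left; ewe < hog → go left. Place as left child of hog.
Insert ant: ant < ape → go left. Place as left child of ape.
Insert yak: yak > ape → go right; yak > cat → go right; yak > cow → go right; yak > owl → go right. Place as right child of owl.
Insert cod: cod > ape → go right; cod > cat → go right; cod < cow → go left. Place as left child of cow.
Insert eel: eel > ape → go right; eel > cat → go right; eel > cow → go right; eel < owl → go left; eel < hog → go left; eel < ewe → go left. Place as left child of ewe.
Insert fox: fox > ape → go right; fox > cat → go right; fox > cow → go right; fox < owl → go left; fox < hog → go left; fox > ewe → go right. Place as right child of ewe.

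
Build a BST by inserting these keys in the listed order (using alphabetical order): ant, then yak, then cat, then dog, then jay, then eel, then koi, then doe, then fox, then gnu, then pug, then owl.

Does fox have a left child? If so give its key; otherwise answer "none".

Insert ant: tree is empty, so ant becomes the root.
Insert yak: yak > ant → go right. Place as right child of ant.
Insert cat: cat > ant → go right; cat < yak → go left. Place as left child of yak.
Insert dog: dog > ant → go right; dog < yak → go left; dog > cat → go right. Place as right child of cat.
Insert jay: jay > ant → go right; jay < yak → go left; jay > cat → go right; jay > dog → go right. Place as right child of dog.
Insert eel: eel > ant → go right; eel < yak → go left; eel > cat → go right; eel > dog → go right; eel < jay → go left. Place as left child of jay.
Insert koi: koi > ant → go right; koi < yak → go left; koi > cat → go right; koi > dog → go right; koi > jay → go right. Place as right child of jay.
Insert doe: doe > ant → go right; doe < yak → go left; doe > cat → go right; doe < dog → go left. Place as left child of dog.
Insert fox: fox > ant → go right; fox < yak → go left; fox > cat → go right; fox > dog → go right; fox < jay → go left; fox > eel → go right. Place as right child of eel.
Insert gnu: gnu > ant → go right; gnu < yak → go left; gnu > cat → go right; gnu > dog → go right; gnu < jay → go left; gnu > eel → go right; gnu > fox → go right. Place as right child of fox.
Insert pug: pug > ant → go right; pug < yak → go left; pug > cat → go right; pug > dog → go right; pug > jay → go right; pug > koi → go right. Place as right child of koi.
Insert owl: owl > ant → go right; owl < yak → go left; owl > cat → go right; owl > dog → go right; owl > jay → go right; owl > koi → go right; owl < pug → go left. Place as left child of pug.

none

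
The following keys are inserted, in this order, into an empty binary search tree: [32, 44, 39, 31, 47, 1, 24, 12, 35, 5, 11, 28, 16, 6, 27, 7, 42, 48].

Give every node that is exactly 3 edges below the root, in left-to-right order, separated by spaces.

24 35 42 48

Insert 32: tree is empty, so 32 becomes the root.
Insert 44: 44 > 32 → go right. Place as right child of 32.
Insert 39: 39 > 32 → go right; 39 < 44 → go left. Place as left child of 44.
Insert 31: 31 < 32 → go left. Place as left child of 32.
Insert 47: 47 > 32 → go right; 47 > 44 → go right. Place as right child of 44.
Insert 1: 1 < 32 → go left; 1 < 31 → go left. Place as left child of 31.
Insert 24: 24 < 32 → go left; 24 < 31 → go left; 24 > 1 → go right. Place as right child of 1.
Insert 12: 12 < 32 → go left; 12 < 31 → go left; 12 > 1 → go right; 12 < 24 → go left. Place as left child of 24.
Insert 35: 35 > 32 → go right; 35 < 44 → go left; 35 < 39 → go left. Place as left child of 39.
Insert 5: 5 < 32 → go left; 5 < 31 → go left; 5 > 1 → go right; 5 < 24 → go left; 5 < 12 → go left. Place as left child of 12.
Insert 11: 11 < 32 → go left; 11 < 31 → go left; 11 > 1 → go right; 11 < 24 → go left; 11 < 12 → go left; 11 > 5 → go right. Place as right child of 5.
Insert 28: 28 < 32 → go left; 28 < 31 → go left; 28 > 1 → go right; 28 > 24 → go right. Place as right child of 24.
Insert 16: 16 < 32 → go left; 16 < 31 → go left; 16 > 1 → go right; 16 < 24 → go left; 16 > 12 → go right. Place as right child of 12.
Insert 6: 6 < 32 → go left; 6 < 31 → go left; 6 > 1 → go right; 6 < 24 → go left; 6 < 12 → go left; 6 > 5 → go right; 6 < 11 → go left. Place as left child of 11.
Insert 27: 27 < 32 → go left; 27 < 31 → go left; 27 > 1 → go right; 27 > 24 → go right; 27 < 28 → go left. Place as left child of 28.
Insert 7: 7 < 32 → go left; 7 < 31 → go left; 7 > 1 → go right; 7 < 24 → go left; 7 < 12 → go left; 7 > 5 → go right; 7 < 11 → go left; 7 > 6 → go right. Place as right child of 6.
Insert 42: 42 > 32 → go right; 42 < 44 → go left; 42 > 39 → go right. Place as right child of 39.
Insert 48: 48 > 32 → go right; 48 > 44 → go right; 48 > 47 → go right. Place as right child of 47.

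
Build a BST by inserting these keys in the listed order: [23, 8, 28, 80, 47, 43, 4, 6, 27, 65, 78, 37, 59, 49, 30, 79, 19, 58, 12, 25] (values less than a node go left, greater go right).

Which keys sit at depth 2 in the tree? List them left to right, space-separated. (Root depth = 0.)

4 19 27 80

Insert 23: tree is empty, so 23 becomes the root.
Insert 8: 8 < 23 → go left. Place as left child of 23.
Insert 28: 28 > 23 → go right. Place as right child of 23.
Insert 80: 80 > 23 → go right; 80 > 28 → go right. Place as right child of 28.
Insert 47: 47 > 23 → go right; 47 > 28 → go right; 47 < 80 → go left. Place as left child of 80.
Insert 43: 43 > 23 → go right; 43 > 28 → go right; 43 < 80 → go left; 43 < 47 → go left. Place as left child of 47.
Insert 4: 4 < 23 → go left; 4 < 8 → go left. Place as left child of 8.
Insert 6: 6 < 23 → go left; 6 < 8 → go left; 6 > 4 → go right. Place as right child of 4.
Insert 27: 27 > 23 → go right; 27 < 28 → go left. Place as left child of 28.
Insert 65: 65 > 23 → go right; 65 > 28 → go right; 65 < 80 → go left; 65 > 47 → go right. Place as right child of 47.
Insert 78: 78 > 23 → go right; 78 > 28 → go right; 78 < 80 → go left; 78 > 47 → go right; 78 > 65 → go right. Place as right child of 65.
Insert 37: 37 > 23 → go right; 37 > 28 → go right; 37 < 80 → go left; 37 < 47 → go left; 37 < 43 → go left. Place as left child of 43.
Insert 59: 59 > 23 → go right; 59 > 28 → go right; 59 < 80 → go left; 59 > 47 → go right; 59 < 65 → go left. Place as left child of 65.
Insert 49: 49 > 23 → go right; 49 > 28 → go right; 49 < 80 → go left; 49 > 47 → go right; 49 < 65 → go left; 49 < 59 → go left. Place as left child of 59.
Insert 30: 30 > 23 → go right; 30 > 28 → go right; 30 < 80 → go left; 30 < 47 → go left; 30 < 43 → go left; 30 < 37 → go left. Place as left child of 37.
Insert 79: 79 > 23 → go right; 79 > 28 → go right; 79 < 80 → go left; 79 > 47 → go right; 79 > 65 → go right; 79 > 78 → go right. Place as right child of 78.
Insert 19: 19 < 23 → go left; 19 > 8 → go right. Place as right child of 8.
Insert 58: 58 > 23 → go right; 58 > 28 → go right; 58 < 80 → go left; 58 > 47 → go right; 58 < 65 → go left; 58 < 59 → go left; 58 > 49 → go right. Place as right child of 49.
Insert 12: 12 < 23 → go left; 12 > 8 → go right; 12 < 19 → go left. Place as left child of 19.
Insert 25: 25 > 23 → go right; 25 < 28 → go left; 25 < 27 → go left. Place as left child of 27.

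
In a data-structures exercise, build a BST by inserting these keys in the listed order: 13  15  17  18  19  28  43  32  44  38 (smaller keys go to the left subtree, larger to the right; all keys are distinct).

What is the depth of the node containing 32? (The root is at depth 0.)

13: root
15: right child of 13 (depth 1)
17: right child of 15 (depth 2)
18: right child of 17 (depth 3)
19: right child of 18 (depth 4)
28: right child of 19 (depth 5)
43: right child of 28 (depth 6)
32: left child of 43 (depth 7)
44: right child of 43 (depth 7)
38: right child of 32 (depth 8)

Path to 32: 13 → 15 → 17 → 18 → 19 → 28 → 43 → 32, which is 7 edges.

7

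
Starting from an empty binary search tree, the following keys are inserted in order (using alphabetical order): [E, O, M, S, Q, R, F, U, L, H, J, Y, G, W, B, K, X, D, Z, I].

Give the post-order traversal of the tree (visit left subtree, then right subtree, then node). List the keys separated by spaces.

D B G I K J H L F M R Q X W Z Y U S O E

Insert E: tree is empty, so E becomes the root.
Insert O: O > E → go right. Place as right child of E.
Insert M: M > E → go right; M < O → go left. Place as left child of O.
Insert S: S > E → go right; S > O → go right. Place as right child of O.
Insert Q: Q > E → go right; Q > O → go right; Q < S → go left. Place as left child of S.
Insert R: R > E → go right; R > O → go right; R < S → go left; R > Q → go right. Place as right child of Q.
Insert F: F > E → go right; F < O → go left; F < M → go left. Place as left child of M.
Insert U: U > E → go right; U > O → go right; U > S → go right. Place as right child of S.
Insert L: L > E → go right; L < O → go left; L < M → go left; L > F → go right. Place as right child of F.
Insert H: H > E → go right; H < O → go left; H < M → go left; H > F → go right; H < L → go left. Place as left child of L.
Insert J: J > E → go right; J < O → go left; J < M → go left; J > F → go right; J < L → go left; J > H → go right. Place as right child of H.
Insert Y: Y > E → go right; Y > O → go right; Y > S → go right; Y > U → go right. Place as right child of U.
Insert G: G > E → go right; G < O → go left; G < M → go left; G > F → go right; G < L → go left; G < H → go left. Place as left child of H.
Insert W: W > E → go right; W > O → go right; W > S → go right; W > U → go right; W < Y → go left. Place as left child of Y.
Insert B: B < E → go left. Place as left child of E.
Insert K: K > E → go right; K < O → go left; K < M → go left; K > F → go right; K < L → go left; K > H → go right; K > J → go right. Place as right child of J.
Insert X: X > E → go right; X > O → go right; X > S → go right; X > U → go right; X < Y → go left; X > W → go right. Place as right child of W.
Insert D: D < E → go left; D > B → go right. Place as right child of B.
Insert Z: Z > E → go right; Z > O → go right; Z > S → go right; Z > U → go right; Z > Y → go right. Place as right child of Y.
Insert I: I > E → go right; I < O → go left; I < M → go left; I > F → go right; I < L → go left; I > H → go right; I < J → go left. Place as left child of J.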